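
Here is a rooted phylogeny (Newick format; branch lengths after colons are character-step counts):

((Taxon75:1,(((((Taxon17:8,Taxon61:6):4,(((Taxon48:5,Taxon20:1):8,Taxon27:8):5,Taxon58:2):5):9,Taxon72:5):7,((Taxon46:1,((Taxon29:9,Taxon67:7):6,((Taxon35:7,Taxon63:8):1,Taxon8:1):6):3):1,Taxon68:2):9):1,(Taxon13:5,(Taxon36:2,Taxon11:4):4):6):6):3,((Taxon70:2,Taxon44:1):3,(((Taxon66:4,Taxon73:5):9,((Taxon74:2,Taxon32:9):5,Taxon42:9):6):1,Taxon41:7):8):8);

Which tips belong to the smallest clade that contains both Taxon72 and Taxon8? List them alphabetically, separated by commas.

Taxon17, Taxon20, Taxon27, Taxon29, Taxon35, Taxon46, Taxon48, Taxon58, Taxon61, Taxon63, Taxon67, Taxon68, Taxon72, Taxon8

Tracing Taxon72: it sits inside (((Taxon17,Taxon61),(((Taxon48,Taxon20),Taxon27),Taxon58)),Taxon72).
Tracing Taxon8: it sits inside ((Taxon35,Taxon63),Taxon8).
The smallest clade enclosing both is ((((Taxon17,Taxon61),(((Taxon48,Taxon20),Taxon27),Taxon58)),Taxon72),((Taxon46,((Taxon29,Taxon67),((Taxon35,Taxon63),Taxon8))),Taxon68)); the answer is its 14 terminal taxa in alphabetical order.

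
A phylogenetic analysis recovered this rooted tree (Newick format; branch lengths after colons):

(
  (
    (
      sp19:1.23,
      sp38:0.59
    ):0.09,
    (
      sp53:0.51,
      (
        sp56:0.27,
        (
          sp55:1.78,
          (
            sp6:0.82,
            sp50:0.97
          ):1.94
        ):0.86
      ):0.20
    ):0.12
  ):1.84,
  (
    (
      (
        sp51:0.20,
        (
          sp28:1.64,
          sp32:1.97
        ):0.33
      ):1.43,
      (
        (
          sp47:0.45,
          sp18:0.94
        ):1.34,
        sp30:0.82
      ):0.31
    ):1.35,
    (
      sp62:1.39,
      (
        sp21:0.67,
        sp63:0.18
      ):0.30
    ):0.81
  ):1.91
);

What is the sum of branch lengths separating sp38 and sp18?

8.37

The path runs sp38 → … → MRCA → … → sp18; the MRCA is the root of the tree.
Branch lengths along that path: 0.59 + 0.09 + 1.84 + 1.91 + 1.35 + 0.31 + 1.34 + 0.94 = 8.37.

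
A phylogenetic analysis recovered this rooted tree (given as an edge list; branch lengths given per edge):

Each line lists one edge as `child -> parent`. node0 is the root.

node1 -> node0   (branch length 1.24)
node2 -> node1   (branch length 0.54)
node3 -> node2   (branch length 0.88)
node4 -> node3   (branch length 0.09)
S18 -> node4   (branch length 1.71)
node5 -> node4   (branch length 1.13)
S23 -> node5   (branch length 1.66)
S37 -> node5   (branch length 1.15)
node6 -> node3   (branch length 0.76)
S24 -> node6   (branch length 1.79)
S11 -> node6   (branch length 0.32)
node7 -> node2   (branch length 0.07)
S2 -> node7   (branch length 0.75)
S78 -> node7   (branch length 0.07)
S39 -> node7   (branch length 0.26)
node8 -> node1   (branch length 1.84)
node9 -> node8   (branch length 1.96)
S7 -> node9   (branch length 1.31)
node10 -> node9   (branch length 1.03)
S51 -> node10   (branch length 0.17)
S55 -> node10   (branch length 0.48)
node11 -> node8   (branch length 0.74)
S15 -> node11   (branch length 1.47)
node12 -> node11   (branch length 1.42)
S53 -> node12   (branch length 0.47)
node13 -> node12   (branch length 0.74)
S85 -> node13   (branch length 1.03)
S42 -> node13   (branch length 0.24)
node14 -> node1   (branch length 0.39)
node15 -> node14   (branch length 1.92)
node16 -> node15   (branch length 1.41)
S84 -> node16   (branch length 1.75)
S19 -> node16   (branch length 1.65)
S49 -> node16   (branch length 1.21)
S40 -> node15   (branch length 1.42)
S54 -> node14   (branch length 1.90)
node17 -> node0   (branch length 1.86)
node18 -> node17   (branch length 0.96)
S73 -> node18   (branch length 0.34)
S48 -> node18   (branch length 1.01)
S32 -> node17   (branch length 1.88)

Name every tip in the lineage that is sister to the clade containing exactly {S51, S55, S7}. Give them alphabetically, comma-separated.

S15, S42, S53, S85

The clade containing exactly {S51, S55, S7} attaches to the tree at the node subtending ((S7,(S51,S55)),(S15,(S53,(S85,S42)))).
The other lineage descending from that same node — the sister group — is (S15,(S53,(S85,S42))); its 4 tips in alphabetical order are the answer.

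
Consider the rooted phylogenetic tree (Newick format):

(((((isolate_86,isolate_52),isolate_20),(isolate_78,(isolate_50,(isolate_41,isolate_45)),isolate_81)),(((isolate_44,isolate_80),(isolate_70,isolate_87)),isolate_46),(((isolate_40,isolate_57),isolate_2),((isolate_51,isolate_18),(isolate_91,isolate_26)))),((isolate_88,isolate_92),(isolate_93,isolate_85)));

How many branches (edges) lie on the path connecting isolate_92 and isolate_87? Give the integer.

The MRCA of isolate_92 and isolate_87 is the root of the tree.
From isolate_92 up to that node: 3 branches. From isolate_87 up to the same node: 5 branches. Total: 3 + 5 = 8.

8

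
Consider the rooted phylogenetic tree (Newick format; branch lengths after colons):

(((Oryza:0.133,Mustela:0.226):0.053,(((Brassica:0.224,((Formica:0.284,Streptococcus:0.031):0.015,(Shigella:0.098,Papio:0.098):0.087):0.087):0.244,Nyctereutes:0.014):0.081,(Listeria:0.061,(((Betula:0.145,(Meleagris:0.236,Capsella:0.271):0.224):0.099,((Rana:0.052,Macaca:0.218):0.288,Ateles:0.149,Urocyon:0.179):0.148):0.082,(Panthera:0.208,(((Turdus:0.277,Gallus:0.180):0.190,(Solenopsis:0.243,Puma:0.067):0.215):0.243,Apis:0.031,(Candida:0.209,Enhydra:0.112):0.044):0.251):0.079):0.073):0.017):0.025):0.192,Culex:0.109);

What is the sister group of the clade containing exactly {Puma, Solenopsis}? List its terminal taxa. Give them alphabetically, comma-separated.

Gallus, Turdus

The clade containing exactly {Puma, Solenopsis} attaches to the tree at the node subtending ((Turdus,Gallus),(Solenopsis,Puma)).
The other lineage descending from that same node — the sister group — is (Turdus,Gallus); its 2 tips in alphabetical order are the answer.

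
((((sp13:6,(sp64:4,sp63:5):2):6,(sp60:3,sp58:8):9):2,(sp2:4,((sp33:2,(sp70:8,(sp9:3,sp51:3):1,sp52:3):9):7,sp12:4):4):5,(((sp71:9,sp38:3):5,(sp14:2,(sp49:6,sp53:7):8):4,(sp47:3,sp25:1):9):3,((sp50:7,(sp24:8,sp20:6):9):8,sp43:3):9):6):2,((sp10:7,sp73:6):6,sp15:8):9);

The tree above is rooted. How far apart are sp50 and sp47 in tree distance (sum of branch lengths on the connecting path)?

39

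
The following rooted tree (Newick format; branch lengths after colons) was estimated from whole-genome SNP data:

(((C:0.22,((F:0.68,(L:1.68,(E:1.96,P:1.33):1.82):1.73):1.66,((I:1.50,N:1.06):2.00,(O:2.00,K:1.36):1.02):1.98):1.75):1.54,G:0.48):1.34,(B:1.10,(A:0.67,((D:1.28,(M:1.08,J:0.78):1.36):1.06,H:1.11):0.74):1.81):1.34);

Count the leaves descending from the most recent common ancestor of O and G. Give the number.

The MRCA of O and G is the node subtending ((C,((F,(L,(E,P))),((I,N),(O,K)))),G).
That clade contains 10 terminal taxa: C, E, F, G, I, K, L, N, O, P.

10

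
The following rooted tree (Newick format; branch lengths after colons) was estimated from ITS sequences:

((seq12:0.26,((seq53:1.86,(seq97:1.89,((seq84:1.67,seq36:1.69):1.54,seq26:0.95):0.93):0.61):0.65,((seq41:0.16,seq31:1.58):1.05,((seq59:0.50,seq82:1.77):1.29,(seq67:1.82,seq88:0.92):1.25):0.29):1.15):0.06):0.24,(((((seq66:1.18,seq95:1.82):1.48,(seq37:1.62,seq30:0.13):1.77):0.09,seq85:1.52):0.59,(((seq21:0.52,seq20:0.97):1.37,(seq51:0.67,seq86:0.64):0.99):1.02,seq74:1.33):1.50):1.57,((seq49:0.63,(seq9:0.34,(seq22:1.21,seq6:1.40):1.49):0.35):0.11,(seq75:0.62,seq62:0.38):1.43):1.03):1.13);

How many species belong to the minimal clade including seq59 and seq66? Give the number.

The MRCA of seq59 and seq66 is the root, so the clade is the entire tree.
That clade contains 28 terminal taxa: seq12, seq20, seq21, seq22, seq26, seq30, seq31, seq36, seq37, seq41, seq49, seq51, seq53, seq59, seq6, seq62, seq66, seq67, seq74, seq75, seq82, seq84, seq85, seq86, seq88, seq9, seq95, seq97.

28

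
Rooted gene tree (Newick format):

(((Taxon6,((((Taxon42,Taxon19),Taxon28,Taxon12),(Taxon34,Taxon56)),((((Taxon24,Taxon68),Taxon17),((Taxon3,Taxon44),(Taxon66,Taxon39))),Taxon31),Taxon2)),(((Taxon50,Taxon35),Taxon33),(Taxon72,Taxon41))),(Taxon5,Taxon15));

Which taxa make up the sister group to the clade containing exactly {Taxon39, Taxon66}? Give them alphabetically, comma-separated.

Taxon3, Taxon44

The clade containing exactly {Taxon39, Taxon66} attaches to the tree at the node subtending ((Taxon3,Taxon44),(Taxon66,Taxon39)).
The other lineage descending from that same node — the sister group — is (Taxon3,Taxon44); its 2 tips in alphabetical order are the answer.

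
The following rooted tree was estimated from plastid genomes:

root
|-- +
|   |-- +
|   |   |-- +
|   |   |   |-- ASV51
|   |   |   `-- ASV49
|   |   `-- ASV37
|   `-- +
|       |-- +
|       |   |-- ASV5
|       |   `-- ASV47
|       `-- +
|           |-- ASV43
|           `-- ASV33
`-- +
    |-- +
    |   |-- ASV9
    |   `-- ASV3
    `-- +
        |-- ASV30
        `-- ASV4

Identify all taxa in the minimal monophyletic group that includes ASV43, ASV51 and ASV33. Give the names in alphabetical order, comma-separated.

ASV33, ASV37, ASV43, ASV47, ASV49, ASV5, ASV51

Tracing ASV43: it sits inside (ASV43,ASV33).
Tracing ASV51: it sits inside (ASV51,ASV49).
Tracing ASV33: it sits inside (ASV43,ASV33).
The smallest clade enclosing all 3 is (((ASV51,ASV49),ASV37),((ASV5,ASV47),(ASV43,ASV33))); the answer is its 7 terminal taxa in alphabetical order.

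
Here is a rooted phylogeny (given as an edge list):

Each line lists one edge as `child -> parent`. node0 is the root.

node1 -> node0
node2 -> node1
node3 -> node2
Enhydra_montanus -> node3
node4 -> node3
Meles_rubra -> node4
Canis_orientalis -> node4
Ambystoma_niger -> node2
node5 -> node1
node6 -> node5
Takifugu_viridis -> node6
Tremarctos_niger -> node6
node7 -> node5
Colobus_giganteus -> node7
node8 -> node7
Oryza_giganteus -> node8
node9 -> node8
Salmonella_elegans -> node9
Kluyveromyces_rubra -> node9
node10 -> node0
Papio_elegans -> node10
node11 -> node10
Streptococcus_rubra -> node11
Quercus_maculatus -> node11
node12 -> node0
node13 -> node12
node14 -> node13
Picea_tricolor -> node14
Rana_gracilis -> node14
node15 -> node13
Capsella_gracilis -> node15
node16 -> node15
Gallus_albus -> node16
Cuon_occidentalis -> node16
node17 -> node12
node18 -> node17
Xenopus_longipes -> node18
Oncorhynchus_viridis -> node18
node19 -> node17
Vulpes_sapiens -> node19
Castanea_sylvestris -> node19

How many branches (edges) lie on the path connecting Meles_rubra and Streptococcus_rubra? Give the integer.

The MRCA of Meles_rubra and Streptococcus_rubra is the root of the tree.
From Meles_rubra up to that node: 5 branches. From Streptococcus_rubra up to the same node: 3 branches. Total: 5 + 3 = 8.

8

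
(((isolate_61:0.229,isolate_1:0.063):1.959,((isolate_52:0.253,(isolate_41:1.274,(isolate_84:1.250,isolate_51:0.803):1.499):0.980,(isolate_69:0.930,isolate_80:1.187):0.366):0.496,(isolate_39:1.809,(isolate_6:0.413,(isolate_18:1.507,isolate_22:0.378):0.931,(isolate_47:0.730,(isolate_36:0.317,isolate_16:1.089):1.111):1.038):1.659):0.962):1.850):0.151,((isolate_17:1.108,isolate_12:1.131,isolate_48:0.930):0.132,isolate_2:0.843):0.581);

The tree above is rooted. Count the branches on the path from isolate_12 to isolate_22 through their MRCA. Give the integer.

The MRCA of isolate_12 and isolate_22 is the root of the tree.
From isolate_12 up to that node: 3 branches. From isolate_22 up to the same node: 6 branches. Total: 3 + 6 = 9.

9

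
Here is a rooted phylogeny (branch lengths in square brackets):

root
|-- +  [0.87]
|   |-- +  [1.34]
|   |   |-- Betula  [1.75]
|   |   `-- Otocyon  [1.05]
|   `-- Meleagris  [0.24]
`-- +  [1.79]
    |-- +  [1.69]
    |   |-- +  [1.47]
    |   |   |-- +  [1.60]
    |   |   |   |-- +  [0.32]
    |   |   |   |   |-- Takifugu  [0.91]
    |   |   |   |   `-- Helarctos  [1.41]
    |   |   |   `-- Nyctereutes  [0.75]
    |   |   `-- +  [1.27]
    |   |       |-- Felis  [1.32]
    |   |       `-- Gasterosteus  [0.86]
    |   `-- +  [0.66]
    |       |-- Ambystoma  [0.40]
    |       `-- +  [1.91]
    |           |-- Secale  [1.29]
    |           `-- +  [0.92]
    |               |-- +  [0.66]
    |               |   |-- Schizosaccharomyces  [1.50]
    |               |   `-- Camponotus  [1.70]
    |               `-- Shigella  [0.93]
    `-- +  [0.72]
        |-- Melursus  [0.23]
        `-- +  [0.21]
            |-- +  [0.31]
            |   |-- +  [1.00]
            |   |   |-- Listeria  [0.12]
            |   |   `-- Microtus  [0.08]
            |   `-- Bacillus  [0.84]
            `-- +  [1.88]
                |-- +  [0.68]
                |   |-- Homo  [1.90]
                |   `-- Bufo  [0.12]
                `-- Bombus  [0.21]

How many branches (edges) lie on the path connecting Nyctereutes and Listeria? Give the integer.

9

The MRCA of Nyctereutes and Listeria is the node subtending (((((Takifugu,Helarctos),Nyctereutes),(Felis,Gasterosteus)),(Ambystoma,(Secale,((Schizosaccharomyces,Camponotus),Shigella)))),(Melursus,(((Listeria,Microtus),Bacillus),((Homo,Bufo),Bombus)))).
From Nyctereutes up to that node: 4 branches. From Listeria up to the same node: 5 branches. Total: 4 + 5 = 9.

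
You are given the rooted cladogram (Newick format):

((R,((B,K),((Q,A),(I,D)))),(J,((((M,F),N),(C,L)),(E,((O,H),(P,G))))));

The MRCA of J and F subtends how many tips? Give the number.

The MRCA of J and F is the node subtending (J,((((M,F),N),(C,L)),(E,((O,H),(P,G))))).
That clade contains 11 terminal taxa: C, E, F, G, H, J, L, M, N, O, P.

11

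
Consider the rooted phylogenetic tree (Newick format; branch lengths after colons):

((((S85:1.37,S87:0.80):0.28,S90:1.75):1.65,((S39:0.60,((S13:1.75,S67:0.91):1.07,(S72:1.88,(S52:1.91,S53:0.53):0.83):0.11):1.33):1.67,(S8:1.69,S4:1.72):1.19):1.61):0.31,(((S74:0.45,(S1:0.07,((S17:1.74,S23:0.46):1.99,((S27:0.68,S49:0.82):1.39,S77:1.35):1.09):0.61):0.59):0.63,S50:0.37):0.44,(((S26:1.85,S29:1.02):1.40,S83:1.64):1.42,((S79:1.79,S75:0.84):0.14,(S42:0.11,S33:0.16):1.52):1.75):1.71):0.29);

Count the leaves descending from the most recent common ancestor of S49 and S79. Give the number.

The MRCA of S49 and S79 is the node subtending (((S74,(S1,((S17,S23),((S27,S49),S77)))),S50),(((S26,S29),S83),((S79,S75),(S42,S33)))).
That clade contains 15 terminal taxa: S1, S17, S23, S26, S27, S29, S33, S42, S49, S50, S74, S75, S77, S79, S83.

15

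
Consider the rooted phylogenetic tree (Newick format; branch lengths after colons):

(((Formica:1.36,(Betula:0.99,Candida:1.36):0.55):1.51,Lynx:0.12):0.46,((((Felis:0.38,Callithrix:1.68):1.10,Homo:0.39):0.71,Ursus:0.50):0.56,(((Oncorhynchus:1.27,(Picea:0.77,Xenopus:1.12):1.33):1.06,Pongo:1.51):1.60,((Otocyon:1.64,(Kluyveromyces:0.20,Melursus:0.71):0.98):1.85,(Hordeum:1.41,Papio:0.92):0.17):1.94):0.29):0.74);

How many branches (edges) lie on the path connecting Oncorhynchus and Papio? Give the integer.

6

The MRCA of Oncorhynchus and Papio is the node subtending (((Oncorhynchus,(Picea,Xenopus)),Pongo),((Otocyon,(Kluyveromyces,Melursus)),(Hordeum,Papio))).
From Oncorhynchus up to that node: 3 branches. From Papio up to the same node: 3 branches. Total: 3 + 3 = 6.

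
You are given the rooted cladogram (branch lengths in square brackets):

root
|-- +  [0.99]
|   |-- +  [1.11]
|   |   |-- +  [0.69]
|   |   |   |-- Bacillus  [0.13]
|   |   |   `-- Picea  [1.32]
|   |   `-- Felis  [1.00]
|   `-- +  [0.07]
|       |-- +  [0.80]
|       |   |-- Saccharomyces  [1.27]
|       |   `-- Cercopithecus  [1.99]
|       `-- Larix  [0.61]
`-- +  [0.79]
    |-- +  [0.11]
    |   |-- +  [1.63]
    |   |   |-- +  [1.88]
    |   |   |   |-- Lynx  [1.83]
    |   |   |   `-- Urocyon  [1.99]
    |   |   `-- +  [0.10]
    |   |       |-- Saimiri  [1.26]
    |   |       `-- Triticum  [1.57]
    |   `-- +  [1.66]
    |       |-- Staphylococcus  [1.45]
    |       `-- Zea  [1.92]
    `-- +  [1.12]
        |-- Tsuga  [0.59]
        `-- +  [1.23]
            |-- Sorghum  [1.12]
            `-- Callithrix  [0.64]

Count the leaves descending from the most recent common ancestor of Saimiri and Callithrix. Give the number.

The MRCA of Saimiri and Callithrix is the node subtending ((((Lynx,Urocyon),(Saimiri,Triticum)),(Staphylococcus,Zea)),(Tsuga,(Sorghum,Callithrix))).
That clade contains 9 terminal taxa: Callithrix, Lynx, Saimiri, Sorghum, Staphylococcus, Triticum, Tsuga, Urocyon, Zea.

9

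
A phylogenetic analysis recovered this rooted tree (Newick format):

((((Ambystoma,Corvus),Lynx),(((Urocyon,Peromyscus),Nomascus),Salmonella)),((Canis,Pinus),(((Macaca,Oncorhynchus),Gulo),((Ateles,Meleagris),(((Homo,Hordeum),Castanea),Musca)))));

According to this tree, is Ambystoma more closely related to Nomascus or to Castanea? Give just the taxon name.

Nomascus

The MRCA of Ambystoma and Nomascus subtends (((Ambystoma,Corvus),Lynx),(((Urocyon,Peromyscus),Nomascus),Salmonella)) (7 taxa).
The MRCA of Ambystoma and Castanea is the root, subtending the entire tree (18 taxa).
The first is nested inside the second, so Ambystoma shares a more recent common ancestor with Nomascus.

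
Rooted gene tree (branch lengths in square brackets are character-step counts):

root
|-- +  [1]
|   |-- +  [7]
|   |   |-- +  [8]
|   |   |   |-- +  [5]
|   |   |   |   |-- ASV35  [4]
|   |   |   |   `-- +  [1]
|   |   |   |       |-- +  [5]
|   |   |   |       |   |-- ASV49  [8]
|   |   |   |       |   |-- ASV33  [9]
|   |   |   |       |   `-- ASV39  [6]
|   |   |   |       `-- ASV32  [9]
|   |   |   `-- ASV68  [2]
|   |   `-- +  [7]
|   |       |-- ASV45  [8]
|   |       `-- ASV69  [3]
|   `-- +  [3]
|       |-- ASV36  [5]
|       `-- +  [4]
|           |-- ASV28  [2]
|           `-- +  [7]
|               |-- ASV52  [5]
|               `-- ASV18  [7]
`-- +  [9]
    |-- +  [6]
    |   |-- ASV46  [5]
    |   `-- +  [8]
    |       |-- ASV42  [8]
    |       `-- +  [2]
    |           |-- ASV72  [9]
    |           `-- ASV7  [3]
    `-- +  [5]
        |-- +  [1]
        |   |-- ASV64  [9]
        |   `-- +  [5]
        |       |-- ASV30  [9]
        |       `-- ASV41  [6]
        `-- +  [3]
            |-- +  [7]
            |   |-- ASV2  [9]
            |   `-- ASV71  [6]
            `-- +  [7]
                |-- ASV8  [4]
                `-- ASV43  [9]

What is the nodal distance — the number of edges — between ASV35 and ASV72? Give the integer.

10

The MRCA of ASV35 and ASV72 is the root of the tree.
From ASV35 up to that node: 5 branches. From ASV72 up to the same node: 5 branches. Total: 5 + 5 = 10.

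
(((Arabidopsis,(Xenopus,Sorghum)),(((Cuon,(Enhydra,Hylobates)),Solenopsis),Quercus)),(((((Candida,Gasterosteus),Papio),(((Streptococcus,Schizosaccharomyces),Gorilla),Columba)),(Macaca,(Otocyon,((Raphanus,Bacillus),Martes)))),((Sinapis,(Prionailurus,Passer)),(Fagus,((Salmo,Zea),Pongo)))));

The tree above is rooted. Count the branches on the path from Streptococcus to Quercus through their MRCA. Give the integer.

The MRCA of Streptococcus and Quercus is the root of the tree.
From Streptococcus up to that node: 7 branches. From Quercus up to the same node: 3 branches. Total: 7 + 3 = 10.

10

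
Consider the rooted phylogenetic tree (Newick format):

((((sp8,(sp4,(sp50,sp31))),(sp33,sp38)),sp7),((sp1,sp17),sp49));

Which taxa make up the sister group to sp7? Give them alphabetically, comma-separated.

sp7 attaches to the tree at the node subtending (((sp8,(sp4,(sp50,sp31))),(sp33,sp38)),sp7).
The other lineage descending from that same node — the sister group — is ((sp8,(sp4,(sp50,sp31))),(sp33,sp38)); its 6 tips in alphabetical order are the answer.

sp31, sp33, sp38, sp4, sp50, sp8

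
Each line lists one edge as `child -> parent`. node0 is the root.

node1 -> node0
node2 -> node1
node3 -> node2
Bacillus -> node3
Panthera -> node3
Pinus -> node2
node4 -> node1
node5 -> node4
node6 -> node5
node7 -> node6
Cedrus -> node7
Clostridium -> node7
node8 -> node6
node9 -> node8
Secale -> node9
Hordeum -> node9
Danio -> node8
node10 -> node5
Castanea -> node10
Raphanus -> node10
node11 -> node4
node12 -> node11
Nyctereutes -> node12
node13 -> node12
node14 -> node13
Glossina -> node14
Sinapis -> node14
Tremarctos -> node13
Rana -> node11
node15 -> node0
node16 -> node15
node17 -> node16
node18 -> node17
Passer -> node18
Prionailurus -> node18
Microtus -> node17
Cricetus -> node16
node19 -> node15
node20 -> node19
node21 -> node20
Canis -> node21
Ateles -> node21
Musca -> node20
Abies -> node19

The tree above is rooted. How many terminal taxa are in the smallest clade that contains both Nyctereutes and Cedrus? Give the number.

12

The MRCA of Nyctereutes and Cedrus is the node subtending ((((Cedrus,Clostridium),((Secale,Hordeum),Danio)),(Castanea,Raphanus)),((Nyctereutes,((Glossina,Sinapis),Tremarctos)),Rana)).
That clade contains 12 terminal taxa: Castanea, Cedrus, Clostridium, Danio, Glossina, Hordeum, Nyctereutes, Rana, Raphanus, Secale, Sinapis, Tremarctos.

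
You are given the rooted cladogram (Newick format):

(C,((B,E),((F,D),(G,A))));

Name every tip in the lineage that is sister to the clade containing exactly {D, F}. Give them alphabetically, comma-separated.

The clade containing exactly {D, F} attaches to the tree at the node subtending ((F,D),(G,A)).
The other lineage descending from that same node — the sister group — is (G,A); its 2 tips in alphabetical order are the answer.

A, G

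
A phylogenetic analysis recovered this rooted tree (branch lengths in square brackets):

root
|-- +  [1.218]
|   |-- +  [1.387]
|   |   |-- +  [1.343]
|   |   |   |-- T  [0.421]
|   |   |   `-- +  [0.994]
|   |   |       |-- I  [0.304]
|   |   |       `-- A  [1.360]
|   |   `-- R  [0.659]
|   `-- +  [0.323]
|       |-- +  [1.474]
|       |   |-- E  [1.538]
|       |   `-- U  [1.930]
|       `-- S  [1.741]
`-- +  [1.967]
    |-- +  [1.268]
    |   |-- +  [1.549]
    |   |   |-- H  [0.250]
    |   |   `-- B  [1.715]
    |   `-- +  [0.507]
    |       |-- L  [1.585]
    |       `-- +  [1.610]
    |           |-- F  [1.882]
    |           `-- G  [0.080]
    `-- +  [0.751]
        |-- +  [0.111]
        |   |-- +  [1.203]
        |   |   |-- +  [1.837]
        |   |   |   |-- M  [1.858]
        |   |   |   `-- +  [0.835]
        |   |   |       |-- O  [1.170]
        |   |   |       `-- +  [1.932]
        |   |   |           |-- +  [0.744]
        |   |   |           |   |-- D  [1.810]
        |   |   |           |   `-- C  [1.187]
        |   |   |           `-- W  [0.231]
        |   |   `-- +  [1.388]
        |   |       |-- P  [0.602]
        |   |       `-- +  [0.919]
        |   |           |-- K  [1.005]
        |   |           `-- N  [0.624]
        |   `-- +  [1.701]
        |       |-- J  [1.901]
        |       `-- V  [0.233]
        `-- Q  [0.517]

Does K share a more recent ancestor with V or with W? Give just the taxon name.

W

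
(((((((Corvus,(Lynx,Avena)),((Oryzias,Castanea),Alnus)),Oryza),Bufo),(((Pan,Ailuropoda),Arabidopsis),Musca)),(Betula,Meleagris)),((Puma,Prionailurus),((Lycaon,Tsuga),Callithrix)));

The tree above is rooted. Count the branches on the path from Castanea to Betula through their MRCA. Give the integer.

9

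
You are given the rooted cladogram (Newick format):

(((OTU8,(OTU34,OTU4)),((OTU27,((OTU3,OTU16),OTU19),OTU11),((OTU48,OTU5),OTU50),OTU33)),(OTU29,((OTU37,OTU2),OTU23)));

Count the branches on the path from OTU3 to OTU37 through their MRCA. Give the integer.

10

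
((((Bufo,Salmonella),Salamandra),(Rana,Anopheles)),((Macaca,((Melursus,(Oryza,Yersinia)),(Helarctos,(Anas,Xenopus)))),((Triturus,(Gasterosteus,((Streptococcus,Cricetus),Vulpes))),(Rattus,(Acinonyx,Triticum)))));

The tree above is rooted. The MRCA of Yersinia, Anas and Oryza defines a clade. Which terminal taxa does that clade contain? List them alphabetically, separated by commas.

Tracing Yersinia: it sits inside (Oryza,Yersinia).
Tracing Anas: it sits inside (Anas,Xenopus).
Tracing Oryza: it sits inside (Oryza,Yersinia).
The smallest clade enclosing all 3 is ((Melursus,(Oryza,Yersinia)),(Helarctos,(Anas,Xenopus))); the answer is its 6 terminal taxa in alphabetical order.

Anas, Helarctos, Melursus, Oryza, Xenopus, Yersinia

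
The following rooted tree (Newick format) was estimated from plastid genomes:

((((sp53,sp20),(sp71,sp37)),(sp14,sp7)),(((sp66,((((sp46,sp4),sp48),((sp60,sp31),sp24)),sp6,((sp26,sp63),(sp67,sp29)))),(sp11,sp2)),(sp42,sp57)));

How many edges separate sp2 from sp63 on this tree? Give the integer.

The MRCA of sp2 and sp63 is the node subtending ((sp66,((((sp46,sp4),sp48),((sp60,sp31),sp24)),sp6,((sp26,sp63),(sp67,sp29)))),(sp11,sp2)).
From sp2 up to that node: 2 branches. From sp63 up to the same node: 5 branches. Total: 2 + 5 = 7.

7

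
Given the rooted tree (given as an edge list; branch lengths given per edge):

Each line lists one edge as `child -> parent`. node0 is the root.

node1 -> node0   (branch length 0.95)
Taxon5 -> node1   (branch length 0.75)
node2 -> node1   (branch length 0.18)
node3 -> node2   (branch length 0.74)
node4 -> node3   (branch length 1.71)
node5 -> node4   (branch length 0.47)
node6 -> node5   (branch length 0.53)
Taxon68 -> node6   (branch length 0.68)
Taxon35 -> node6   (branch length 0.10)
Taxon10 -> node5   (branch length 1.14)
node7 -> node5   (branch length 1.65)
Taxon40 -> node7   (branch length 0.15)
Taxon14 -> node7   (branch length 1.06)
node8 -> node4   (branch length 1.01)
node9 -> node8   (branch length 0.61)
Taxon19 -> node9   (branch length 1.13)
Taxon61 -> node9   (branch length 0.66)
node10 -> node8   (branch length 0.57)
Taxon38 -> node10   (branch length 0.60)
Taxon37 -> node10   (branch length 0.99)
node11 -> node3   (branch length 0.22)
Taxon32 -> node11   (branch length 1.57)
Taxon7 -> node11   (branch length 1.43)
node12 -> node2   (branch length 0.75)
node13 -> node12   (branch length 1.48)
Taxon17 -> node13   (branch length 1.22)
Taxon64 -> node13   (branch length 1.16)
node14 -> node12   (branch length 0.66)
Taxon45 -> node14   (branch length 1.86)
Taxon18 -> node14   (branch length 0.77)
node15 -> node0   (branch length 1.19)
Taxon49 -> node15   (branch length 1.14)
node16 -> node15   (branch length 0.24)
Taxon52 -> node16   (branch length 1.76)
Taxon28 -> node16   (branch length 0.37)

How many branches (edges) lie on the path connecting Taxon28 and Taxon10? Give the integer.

9

The MRCA of Taxon28 and Taxon10 is the root of the tree.
From Taxon28 up to that node: 3 branches. From Taxon10 up to the same node: 6 branches. Total: 3 + 6 = 9.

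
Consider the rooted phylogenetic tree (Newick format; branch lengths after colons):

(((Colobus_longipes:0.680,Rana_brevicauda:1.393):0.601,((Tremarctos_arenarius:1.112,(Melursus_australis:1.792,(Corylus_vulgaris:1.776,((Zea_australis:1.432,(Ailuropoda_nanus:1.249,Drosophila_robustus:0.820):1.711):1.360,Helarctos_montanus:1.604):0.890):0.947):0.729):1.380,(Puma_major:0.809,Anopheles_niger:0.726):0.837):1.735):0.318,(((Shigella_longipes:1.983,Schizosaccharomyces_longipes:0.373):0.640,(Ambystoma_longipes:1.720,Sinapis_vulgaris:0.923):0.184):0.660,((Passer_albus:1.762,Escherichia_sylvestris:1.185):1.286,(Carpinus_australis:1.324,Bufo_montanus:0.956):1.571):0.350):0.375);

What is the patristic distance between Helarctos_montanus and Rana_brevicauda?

9.279

The path runs Helarctos_montanus → … → MRCA → … → Rana_brevicauda; the MRCA is the node subtending ((Colobus_longipes,Rana_brevicauda),((Tremarctos_arenarius,(Melursus_australis,(Corylus_vulgaris,((Zea_australis,(Ailuropoda_nanus,Drosophila_robustus)),Helarctos_montanus)))),(Puma_major,Anopheles_niger))).
Branch lengths along that path: 1.604 + 0.890 + 0.947 + 0.729 + 1.380 + 1.735 + 0.601 + 1.393 = 9.279.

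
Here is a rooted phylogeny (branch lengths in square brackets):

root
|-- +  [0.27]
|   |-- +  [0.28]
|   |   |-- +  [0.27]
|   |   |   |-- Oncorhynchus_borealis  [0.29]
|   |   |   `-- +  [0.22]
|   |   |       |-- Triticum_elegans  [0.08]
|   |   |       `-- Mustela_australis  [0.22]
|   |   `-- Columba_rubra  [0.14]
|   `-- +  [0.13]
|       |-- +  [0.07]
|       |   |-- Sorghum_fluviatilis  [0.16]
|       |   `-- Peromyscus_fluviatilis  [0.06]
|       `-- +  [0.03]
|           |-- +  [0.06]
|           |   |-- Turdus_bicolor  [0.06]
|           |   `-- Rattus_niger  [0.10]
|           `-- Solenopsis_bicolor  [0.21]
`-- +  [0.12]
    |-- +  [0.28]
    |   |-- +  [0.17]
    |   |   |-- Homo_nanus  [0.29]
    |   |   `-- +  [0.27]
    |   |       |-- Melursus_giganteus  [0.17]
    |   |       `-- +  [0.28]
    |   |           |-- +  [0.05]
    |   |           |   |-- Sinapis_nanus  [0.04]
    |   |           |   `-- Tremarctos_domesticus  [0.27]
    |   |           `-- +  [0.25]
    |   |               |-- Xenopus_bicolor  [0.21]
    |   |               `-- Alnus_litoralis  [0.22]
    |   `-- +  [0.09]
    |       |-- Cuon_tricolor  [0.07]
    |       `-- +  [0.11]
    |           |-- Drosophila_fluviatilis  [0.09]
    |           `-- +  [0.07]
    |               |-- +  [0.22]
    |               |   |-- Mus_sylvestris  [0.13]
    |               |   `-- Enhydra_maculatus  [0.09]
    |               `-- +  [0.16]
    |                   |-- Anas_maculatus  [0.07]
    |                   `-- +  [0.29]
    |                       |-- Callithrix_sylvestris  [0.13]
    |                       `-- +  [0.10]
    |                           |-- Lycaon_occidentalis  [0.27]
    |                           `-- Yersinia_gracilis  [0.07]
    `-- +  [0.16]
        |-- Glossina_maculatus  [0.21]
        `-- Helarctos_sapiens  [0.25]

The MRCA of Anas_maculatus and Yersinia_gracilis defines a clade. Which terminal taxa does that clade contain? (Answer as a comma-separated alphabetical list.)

Tracing Anas_maculatus: it sits inside (Anas_maculatus,(Callithrix_sylvestris,(Lycaon_occidentalis,Yersinia_gracilis))).
Tracing Yersinia_gracilis: it sits inside (Lycaon_occidentalis,Yersinia_gracilis).
The smallest clade enclosing both is (Anas_maculatus,(Callithrix_sylvestris,(Lycaon_occidentalis,Yersinia_gracilis))); the answer is its 4 terminal taxa in alphabetical order.

Anas_maculatus, Callithrix_sylvestris, Lycaon_occidentalis, Yersinia_gracilis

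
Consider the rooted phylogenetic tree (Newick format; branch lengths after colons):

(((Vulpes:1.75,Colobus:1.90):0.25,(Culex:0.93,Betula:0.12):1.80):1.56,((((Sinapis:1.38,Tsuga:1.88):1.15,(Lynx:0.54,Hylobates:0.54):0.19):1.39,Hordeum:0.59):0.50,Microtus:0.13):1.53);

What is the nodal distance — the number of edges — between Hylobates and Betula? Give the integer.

8

The MRCA of Hylobates and Betula is the root of the tree.
From Hylobates up to that node: 5 branches. From Betula up to the same node: 3 branches. Total: 5 + 3 = 8.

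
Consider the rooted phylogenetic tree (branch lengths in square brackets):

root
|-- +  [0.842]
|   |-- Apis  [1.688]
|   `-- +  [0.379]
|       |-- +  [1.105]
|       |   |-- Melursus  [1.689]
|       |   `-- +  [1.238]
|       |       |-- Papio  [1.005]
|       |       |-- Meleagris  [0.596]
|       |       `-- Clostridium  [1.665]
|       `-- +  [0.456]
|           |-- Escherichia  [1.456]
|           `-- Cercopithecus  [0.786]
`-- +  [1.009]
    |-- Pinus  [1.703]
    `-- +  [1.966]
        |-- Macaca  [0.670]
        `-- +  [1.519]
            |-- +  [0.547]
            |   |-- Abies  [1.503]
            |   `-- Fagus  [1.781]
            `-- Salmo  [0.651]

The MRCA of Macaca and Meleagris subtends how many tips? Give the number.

12

The MRCA of Macaca and Meleagris is the root, so the clade is the entire tree.
That clade contains 12 terminal taxa: Abies, Apis, Cercopithecus, Clostridium, Escherichia, Fagus, Macaca, Meleagris, Melursus, Papio, Pinus, Salmo.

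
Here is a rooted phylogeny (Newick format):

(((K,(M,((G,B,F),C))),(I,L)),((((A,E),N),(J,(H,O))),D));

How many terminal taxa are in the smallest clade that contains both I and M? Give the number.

The MRCA of I and M is the node subtending ((K,(M,((G,B,F),C))),(I,L)).
That clade contains 8 terminal taxa: B, C, F, G, I, K, L, M.

8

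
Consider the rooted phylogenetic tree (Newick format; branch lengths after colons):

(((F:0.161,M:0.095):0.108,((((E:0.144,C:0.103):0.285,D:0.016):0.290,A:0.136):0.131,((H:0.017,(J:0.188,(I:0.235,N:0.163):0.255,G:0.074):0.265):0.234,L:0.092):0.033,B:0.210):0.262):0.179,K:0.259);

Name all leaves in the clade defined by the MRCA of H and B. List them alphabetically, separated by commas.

Tracing H: it sits inside (H,(J,(I,N),G)).
Tracing B: it sits inside ((((E,C),D),A),((H,(J,(I,N),G)),L),B).
The smallest clade enclosing both is ((((E,C),D),A),((H,(J,(I,N),G)),L),B); the answer is its 11 terminal taxa in alphabetical order.

A, B, C, D, E, G, H, I, J, L, N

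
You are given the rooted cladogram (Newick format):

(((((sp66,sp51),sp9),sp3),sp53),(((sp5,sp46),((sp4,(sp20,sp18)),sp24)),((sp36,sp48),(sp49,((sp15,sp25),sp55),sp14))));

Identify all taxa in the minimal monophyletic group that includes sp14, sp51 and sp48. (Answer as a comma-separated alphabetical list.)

Tracing sp14: it sits inside (sp49,((sp15,sp25),sp55),sp14).
Tracing sp51: it sits inside (sp66,sp51).
Tracing sp48: it sits inside (sp36,sp48).
The smallest clade enclosing all 3 is the whole tree (their MRCA is the root), so the answer is all 18 tips in alphabetical order.

sp14, sp15, sp18, sp20, sp24, sp25, sp3, sp36, sp4, sp46, sp48, sp49, sp5, sp51, sp53, sp55, sp66, sp9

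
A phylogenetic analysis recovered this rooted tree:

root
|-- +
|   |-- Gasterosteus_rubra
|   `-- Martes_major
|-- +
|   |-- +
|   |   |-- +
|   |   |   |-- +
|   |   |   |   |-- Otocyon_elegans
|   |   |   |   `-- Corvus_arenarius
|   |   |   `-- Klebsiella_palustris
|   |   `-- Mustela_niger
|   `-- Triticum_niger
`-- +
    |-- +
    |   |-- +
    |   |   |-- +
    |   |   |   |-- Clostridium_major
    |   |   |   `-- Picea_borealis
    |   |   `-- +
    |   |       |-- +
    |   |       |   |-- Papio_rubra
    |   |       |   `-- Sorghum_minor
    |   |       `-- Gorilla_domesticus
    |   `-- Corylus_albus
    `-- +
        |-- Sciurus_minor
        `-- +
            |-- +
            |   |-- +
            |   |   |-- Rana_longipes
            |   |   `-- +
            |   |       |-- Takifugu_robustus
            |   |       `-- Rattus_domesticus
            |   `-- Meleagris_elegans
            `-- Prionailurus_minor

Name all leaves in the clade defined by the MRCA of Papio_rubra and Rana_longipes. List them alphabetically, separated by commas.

Clostridium_major, Corylus_albus, Gorilla_domesticus, Meleagris_elegans, Papio_rubra, Picea_borealis, Prionailurus_minor, Rana_longipes, Rattus_domesticus, Sciurus_minor, Sorghum_minor, Takifugu_robustus

Tracing Papio_rubra: it sits inside (Papio_rubra,Sorghum_minor).
Tracing Rana_longipes: it sits inside (Rana_longipes,(Takifugu_robustus,Rattus_domesticus)).
The smallest clade enclosing both is ((((Clostridium_major,Picea_borealis),((Papio_rubra,Sorghum_minor),Gorilla_domesticus)),Corylus_albus),(Sciurus_minor,(((Rana_longipes,(Takifugu_robustus,Rattus_domesticus)),Meleagris_elegans),Prionailurus_minor))); the answer is its 12 terminal taxa in alphabetical order.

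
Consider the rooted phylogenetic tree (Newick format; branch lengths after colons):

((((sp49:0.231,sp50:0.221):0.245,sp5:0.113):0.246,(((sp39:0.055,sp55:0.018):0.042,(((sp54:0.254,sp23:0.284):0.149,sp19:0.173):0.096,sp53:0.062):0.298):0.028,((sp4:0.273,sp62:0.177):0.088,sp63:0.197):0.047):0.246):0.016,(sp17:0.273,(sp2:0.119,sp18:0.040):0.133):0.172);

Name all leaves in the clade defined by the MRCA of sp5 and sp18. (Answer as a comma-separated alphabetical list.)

sp17, sp18, sp19, sp2, sp23, sp39, sp4, sp49, sp5, sp50, sp53, sp54, sp55, sp62, sp63

Tracing sp5: it sits inside ((sp49,sp50),sp5).
Tracing sp18: it sits inside (sp2,sp18).
The smallest clade enclosing both is the whole tree (their MRCA is the root), so the answer is all 15 tips in alphabetical order.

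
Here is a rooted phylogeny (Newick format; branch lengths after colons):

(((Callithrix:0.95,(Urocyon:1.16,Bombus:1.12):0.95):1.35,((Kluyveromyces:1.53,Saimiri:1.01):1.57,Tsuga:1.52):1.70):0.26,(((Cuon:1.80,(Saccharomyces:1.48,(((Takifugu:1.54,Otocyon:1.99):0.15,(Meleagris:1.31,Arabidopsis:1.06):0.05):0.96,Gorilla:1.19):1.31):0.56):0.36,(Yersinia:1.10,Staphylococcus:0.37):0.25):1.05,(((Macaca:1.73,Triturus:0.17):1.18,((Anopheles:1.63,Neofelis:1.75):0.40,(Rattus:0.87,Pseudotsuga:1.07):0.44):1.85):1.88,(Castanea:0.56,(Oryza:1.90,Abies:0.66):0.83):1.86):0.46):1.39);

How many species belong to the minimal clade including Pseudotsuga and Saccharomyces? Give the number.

The MRCA of Pseudotsuga and Saccharomyces is the node subtending (((Cuon,(Saccharomyces,(((Takifugu,Otocyon),(Meleagris,Arabidopsis)),Gorilla))),(Yersinia,Staphylococcus)),(((Macaca,Triturus),((Anopheles,Neofelis),(Rattus,Pseudotsuga))),(Castanea,(Oryza,Abies)))).
That clade contains 18 terminal taxa: Abies, Anopheles, Arabidopsis, Castanea, Cuon, Gorilla, Macaca, Meleagris, Neofelis, Oryza, Otocyon, Pseudotsuga, Rattus, Saccharomyces, Staphylococcus, Takifugu, Triturus, Yersinia.

18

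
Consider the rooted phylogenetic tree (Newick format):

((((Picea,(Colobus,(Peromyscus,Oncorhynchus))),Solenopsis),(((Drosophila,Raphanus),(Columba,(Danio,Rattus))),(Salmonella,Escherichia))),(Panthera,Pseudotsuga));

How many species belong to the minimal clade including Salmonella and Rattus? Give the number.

7

The MRCA of Salmonella and Rattus is the node subtending (((Drosophila,Raphanus),(Columba,(Danio,Rattus))),(Salmonella,Escherichia)).
That clade contains 7 terminal taxa: Columba, Danio, Drosophila, Escherichia, Raphanus, Rattus, Salmonella.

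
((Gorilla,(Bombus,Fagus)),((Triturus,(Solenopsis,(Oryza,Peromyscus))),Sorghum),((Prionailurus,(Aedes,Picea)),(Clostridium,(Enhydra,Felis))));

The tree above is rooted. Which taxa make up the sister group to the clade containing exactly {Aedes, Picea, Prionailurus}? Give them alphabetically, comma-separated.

Clostridium, Enhydra, Felis

The clade containing exactly {Aedes, Picea, Prionailurus} attaches to the tree at the node subtending ((Prionailurus,(Aedes,Picea)),(Clostridium,(Enhydra,Felis))).
The other lineage descending from that same node — the sister group — is (Clostridium,(Enhydra,Felis)); its 3 tips in alphabetical order are the answer.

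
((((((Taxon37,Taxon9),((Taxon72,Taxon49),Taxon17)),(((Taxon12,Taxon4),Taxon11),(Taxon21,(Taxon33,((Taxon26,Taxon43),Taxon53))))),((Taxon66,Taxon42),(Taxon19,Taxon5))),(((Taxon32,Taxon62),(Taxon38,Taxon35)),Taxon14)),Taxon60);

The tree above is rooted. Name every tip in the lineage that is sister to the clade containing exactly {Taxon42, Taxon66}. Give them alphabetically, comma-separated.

Taxon19, Taxon5

The clade containing exactly {Taxon42, Taxon66} attaches to the tree at the node subtending ((Taxon66,Taxon42),(Taxon19,Taxon5)).
The other lineage descending from that same node — the sister group — is (Taxon19,Taxon5); its 2 tips in alphabetical order are the answer.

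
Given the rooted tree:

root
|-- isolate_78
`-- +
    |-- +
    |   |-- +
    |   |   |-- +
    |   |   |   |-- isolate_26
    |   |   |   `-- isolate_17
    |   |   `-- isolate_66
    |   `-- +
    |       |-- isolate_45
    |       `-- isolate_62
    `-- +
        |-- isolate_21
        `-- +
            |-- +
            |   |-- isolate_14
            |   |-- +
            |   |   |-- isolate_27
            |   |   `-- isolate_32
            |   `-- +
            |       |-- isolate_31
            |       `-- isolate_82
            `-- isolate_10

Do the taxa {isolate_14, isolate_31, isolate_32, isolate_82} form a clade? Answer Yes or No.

No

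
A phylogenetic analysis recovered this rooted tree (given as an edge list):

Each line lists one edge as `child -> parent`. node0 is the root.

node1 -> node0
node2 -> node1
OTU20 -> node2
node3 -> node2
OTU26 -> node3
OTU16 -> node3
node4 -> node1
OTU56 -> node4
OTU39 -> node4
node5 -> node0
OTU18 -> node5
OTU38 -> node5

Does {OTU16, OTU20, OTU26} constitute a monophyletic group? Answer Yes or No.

Yes

The most recent common ancestor of these taxa subtends (OTU20,(OTU26,OTU16)).
That clade has exactly 3 tips — every listed taxon and nothing else — so the group is monophyletic.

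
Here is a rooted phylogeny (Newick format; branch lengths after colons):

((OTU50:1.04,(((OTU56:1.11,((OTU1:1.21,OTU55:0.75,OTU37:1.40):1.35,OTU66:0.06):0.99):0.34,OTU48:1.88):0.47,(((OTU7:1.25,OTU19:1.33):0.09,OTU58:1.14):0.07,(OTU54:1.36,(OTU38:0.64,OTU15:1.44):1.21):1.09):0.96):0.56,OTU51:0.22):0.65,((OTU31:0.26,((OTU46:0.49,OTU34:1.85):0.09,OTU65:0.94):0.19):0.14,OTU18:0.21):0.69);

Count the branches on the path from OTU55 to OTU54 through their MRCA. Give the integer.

The MRCA of OTU55 and OTU54 is the node subtending (((OTU56,((OTU1,OTU55,OTU37),OTU66)),OTU48),(((OTU7,OTU19),OTU58),(OTU54,(OTU38,OTU15)))).
From OTU55 up to that node: 5 branches. From OTU54 up to the same node: 3 branches. Total: 5 + 3 = 8.

8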